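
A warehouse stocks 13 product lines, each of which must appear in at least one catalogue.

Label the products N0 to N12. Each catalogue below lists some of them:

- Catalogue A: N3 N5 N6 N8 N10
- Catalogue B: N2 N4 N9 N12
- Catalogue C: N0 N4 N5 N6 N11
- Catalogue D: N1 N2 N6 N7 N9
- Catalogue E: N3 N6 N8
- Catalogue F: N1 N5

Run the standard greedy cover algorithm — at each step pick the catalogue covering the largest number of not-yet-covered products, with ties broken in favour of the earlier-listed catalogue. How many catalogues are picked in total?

Greedy: pick A (covers 5 new) → pick B (covers 4 new) → pick C (covers 2 new) → pick D (covers 2 new). Total picks: 4.

4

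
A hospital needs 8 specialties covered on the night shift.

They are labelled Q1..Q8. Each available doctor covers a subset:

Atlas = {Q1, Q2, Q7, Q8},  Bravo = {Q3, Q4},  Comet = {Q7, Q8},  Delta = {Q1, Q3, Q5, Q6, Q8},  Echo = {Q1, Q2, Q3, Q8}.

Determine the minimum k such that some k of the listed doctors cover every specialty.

3

Take {Atlas, Bravo, Delta}. Their union is {Q1, Q2, Q3, Q4, Q5, Q6, Q7, Q8}, which is all 8 specialties.
Only Bravo contains Q4, so Bravo is forced; the remaining 6 specialties need at least 2 more doctors (each remaining doctor adds at most 4) — so at least 3 doctors are needed, and 3 is optimal.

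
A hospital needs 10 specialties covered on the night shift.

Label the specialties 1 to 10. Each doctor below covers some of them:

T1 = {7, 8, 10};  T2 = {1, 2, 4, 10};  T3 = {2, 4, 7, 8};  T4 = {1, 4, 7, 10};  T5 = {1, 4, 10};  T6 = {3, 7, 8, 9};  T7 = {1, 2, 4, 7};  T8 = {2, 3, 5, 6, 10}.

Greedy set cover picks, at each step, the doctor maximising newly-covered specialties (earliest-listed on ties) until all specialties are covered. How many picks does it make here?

Greedy: pick T8 (covers 5 new) → pick T3 (covers 3 new) → pick T2 (covers 1 new) → pick T6 (covers 1 new). Total picks: 4.
(The true minimum cover uses only 3 doctors, so greedy is not optimal here.)

4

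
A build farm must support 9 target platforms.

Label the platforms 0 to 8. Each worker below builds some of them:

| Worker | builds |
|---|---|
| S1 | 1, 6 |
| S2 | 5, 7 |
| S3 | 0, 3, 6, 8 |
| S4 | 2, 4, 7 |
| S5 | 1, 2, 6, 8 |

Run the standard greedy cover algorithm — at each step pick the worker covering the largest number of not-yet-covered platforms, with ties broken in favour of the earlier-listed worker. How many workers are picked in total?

4

Greedy: pick S3 (covers 4 new) → pick S4 (covers 3 new) → pick S1 (covers 1 new) → pick S2 (covers 1 new). Total picks: 4.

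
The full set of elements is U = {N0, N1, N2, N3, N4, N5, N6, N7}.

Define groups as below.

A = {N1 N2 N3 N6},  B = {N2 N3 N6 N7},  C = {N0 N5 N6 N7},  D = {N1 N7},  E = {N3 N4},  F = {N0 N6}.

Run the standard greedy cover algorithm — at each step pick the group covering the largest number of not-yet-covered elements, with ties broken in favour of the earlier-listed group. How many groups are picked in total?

3

Greedy: pick A (covers 4 new) → pick C (covers 3 new) → pick E (covers 1 new). Total picks: 3.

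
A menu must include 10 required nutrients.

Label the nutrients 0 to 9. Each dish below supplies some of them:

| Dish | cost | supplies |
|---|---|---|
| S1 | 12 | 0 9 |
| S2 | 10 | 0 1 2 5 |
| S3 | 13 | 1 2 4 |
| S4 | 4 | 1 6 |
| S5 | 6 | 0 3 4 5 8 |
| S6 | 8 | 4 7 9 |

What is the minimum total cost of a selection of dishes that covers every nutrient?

S2, S4, S5, S6 together cover every nutrient (S2 ∪ S4 ∪ S5 ∪ S6 = {0, 1, 2, 3, 4, 5, 6, 7, 8, 9}); total cost 10 + 4 + 6 + 8 = 28.
No covering selection has total cost below 28.

28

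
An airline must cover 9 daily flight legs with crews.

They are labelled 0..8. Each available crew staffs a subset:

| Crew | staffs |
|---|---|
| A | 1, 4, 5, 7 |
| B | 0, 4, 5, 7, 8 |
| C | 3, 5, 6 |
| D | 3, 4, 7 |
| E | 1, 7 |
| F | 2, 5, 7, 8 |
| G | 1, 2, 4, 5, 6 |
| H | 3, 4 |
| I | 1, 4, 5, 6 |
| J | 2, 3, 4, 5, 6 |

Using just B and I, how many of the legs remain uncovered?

2

Union of B, I = {0, 1, 4, 5, 6, 7, 8}.
Not covered: 2, 3 — 2 legs.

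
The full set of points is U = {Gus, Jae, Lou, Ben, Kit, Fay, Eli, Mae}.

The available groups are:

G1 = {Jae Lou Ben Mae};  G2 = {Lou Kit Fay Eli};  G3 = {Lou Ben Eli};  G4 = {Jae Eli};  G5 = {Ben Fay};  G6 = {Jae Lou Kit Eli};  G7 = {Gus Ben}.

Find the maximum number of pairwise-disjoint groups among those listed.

G6, G7 are pairwise disjoint (G6={Jae,Lou,Kit,Eli}; G7={Gus,Ben}).
Every remaining group overlaps one of these, and no 3 of the listed groups are pairwise disjoint, so 2 is the maximum.

2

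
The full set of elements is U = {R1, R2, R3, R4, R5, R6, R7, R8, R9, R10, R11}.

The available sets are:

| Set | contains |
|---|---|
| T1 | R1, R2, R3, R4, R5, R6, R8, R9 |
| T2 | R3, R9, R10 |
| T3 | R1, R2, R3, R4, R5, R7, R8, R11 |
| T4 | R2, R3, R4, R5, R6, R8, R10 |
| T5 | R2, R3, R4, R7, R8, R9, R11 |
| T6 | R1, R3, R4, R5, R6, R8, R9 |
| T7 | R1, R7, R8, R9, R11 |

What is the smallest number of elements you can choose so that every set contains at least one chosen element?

2

Take H = {R3, R7}. Each listed set contains at least one of these, so H is a hitting set of size 2.
No single element lies in every set, so at least 2 are needed and 2 is optimal.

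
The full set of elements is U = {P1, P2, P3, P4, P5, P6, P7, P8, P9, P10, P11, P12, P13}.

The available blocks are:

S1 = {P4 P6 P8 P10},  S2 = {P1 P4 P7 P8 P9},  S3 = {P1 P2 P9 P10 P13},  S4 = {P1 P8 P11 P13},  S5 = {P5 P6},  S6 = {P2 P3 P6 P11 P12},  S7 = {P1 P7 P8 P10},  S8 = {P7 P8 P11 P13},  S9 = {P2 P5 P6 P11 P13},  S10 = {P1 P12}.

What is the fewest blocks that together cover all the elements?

4

S1, S2, S6, and S9 cover everything between them: the union {P1, P2, P3, P4, P5, P6, P7, P8, P9, P10, P11, P12, P13} is all of U.
No 3 of the 10 blocks cover everything (all 120 combinations miss at least one element), so 4 is optimal.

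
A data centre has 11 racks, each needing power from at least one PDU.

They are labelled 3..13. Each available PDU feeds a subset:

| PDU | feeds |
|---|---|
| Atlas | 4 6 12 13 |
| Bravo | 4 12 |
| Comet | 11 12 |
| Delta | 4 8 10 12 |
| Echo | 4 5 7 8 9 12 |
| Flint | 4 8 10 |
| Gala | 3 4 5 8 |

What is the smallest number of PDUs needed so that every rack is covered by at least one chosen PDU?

5

Take {Atlas, Comet, Echo, Flint, Gala}. Their union is {3, 4, 5, 6, 7, 8, 9, 10, 11, 12, 13}, which is all 11 racks.
No 4 of the 7 PDUs cover everything (all 35 combinations miss at least one rack), so 5 is optimal.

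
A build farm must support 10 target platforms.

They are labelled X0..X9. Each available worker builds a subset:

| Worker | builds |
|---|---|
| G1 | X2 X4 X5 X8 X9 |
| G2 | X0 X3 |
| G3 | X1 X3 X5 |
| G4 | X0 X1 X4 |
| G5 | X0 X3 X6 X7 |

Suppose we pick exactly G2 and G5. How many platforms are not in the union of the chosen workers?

6

Union of G2, G5 = {X0, X3, X6, X7}.
Not covered: X1, X2, X4, X5, X8, X9 — 6 platforms.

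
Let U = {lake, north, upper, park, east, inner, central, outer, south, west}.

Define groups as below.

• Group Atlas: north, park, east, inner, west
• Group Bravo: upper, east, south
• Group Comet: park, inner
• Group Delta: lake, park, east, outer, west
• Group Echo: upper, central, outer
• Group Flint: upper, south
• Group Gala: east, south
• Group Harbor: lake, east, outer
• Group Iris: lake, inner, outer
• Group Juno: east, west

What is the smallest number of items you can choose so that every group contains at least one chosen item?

3

The 3 items {upper, east, inner} hit every group.
The groups Comet, Echo, Gala are pairwise disjoint, so any hitting set needs a separate item for each — at least 3. Hence 3 is optimal.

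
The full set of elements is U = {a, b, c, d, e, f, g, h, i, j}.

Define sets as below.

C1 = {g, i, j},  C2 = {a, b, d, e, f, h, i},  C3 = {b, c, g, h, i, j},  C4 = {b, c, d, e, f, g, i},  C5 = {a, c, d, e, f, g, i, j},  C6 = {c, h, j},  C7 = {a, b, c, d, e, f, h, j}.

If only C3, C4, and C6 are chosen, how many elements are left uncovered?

1

Union of C3, C4, C6 = {b, c, d, e, f, g, h, i, j}.
Not covered: a — 1 element.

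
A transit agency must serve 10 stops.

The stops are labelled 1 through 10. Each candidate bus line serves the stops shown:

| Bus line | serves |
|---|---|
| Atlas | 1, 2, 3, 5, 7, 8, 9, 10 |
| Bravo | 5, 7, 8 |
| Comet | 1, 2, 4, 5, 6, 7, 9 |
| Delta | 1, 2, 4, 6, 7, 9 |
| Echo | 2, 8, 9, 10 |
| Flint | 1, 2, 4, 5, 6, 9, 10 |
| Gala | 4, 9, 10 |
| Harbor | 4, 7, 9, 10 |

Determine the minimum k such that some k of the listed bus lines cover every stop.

2

Take {Atlas, Comet}. Their union is {1, 2, 3, 4, 5, 6, 7, 8, 9, 10}, which is all 10 stops.
No single bus line has all 10 stops (the largest, Atlas, has 8), so 2 is optimal.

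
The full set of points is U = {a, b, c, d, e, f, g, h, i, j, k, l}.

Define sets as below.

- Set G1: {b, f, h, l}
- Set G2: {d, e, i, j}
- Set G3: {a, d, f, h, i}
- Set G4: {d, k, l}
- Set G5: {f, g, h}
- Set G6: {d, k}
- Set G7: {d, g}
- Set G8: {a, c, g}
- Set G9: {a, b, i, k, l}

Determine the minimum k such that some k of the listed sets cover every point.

G1, G2, G4, and G8 cover everything between them: the union {a, b, c, d, e, f, g, h, i, j, k, l} is all of U.
Only G8 contains c, so G8 is forced; the remaining 9 points need at least 3 more sets (each remaining set adds at most 4) — so at least 4 sets are needed, and 4 is optimal.

4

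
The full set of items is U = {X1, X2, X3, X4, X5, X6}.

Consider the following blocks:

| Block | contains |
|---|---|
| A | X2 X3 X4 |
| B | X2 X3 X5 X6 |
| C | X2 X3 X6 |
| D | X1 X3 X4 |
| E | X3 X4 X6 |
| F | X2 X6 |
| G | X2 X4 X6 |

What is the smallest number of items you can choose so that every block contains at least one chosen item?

2

H = {X2, X3} meets every block (each contains at least one member of H), and |H| = 2.
The blocks D, F are pairwise disjoint, so any hitting set needs a separate item for each — at least 2. Hence 2 is optimal.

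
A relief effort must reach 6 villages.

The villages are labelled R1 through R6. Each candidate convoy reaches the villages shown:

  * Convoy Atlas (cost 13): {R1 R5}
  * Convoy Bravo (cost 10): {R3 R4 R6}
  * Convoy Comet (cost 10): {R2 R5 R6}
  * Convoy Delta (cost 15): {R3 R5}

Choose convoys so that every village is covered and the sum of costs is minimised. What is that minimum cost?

Atlas, Bravo, Comet together cover every village (Atlas ∪ Bravo ∪ Comet = {R1, R2, R3, R4, R5, R6}); total cost 13 + 10 + 10 = 33.
No covering selection has total cost below 33.

33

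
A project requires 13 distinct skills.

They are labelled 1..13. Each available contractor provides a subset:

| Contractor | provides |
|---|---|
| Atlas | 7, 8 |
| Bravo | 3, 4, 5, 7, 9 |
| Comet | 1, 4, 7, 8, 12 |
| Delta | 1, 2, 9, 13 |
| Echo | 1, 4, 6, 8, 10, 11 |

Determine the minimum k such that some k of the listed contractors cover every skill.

4

Bravo and Comet and Delta and Echo together: Bravo ∪ Comet ∪ Delta ∪ Echo = {1, 2, 3, 4, 5, 6, 7, 8, 9, 10, 11, 12, 13} — every skill is covered.
Only Comet contains 12, so Comet is forced; the remaining 8 skills need at least 3 more contractors (each remaining contractor adds at most 3) — so at least 4 contractors are needed, and 4 is optimal.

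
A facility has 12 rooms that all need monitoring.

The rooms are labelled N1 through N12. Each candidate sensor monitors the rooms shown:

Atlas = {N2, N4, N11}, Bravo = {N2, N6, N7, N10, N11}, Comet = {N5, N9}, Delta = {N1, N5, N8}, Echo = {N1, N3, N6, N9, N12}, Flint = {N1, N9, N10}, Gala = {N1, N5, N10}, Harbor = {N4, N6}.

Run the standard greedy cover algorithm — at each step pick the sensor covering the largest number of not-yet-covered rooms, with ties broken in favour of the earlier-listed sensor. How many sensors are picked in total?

4

Greedy: pick Bravo (covers 5 new) → pick Echo (covers 4 new) → pick Delta (covers 2 new) → pick Atlas (covers 1 new). Total picks: 4.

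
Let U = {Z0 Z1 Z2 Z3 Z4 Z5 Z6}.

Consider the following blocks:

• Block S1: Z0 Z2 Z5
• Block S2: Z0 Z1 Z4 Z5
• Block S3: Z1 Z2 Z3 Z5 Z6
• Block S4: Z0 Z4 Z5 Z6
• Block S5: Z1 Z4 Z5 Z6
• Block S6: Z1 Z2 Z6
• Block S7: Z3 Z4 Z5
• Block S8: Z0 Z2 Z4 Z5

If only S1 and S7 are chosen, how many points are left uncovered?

Union of S1, S7 = {Z0, Z2, Z3, Z4, Z5}.
Not covered: Z1, Z6 — 2 points.

2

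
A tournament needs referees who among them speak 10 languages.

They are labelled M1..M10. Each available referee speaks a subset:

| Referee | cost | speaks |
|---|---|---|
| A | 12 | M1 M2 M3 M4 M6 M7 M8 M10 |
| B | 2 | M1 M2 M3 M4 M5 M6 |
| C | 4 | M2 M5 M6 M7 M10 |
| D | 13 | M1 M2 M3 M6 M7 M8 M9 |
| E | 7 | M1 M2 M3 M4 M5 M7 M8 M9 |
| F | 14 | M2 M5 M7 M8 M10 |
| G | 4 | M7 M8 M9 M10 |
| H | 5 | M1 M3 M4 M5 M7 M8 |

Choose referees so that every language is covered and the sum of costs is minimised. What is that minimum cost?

6

B, G together cover every language (B ∪ G = {M1, M2, M3, M4, M5, M6, M7, M8, M9, M10}); total cost 2 + 4 = 6.
No covering selection has total cost below 6.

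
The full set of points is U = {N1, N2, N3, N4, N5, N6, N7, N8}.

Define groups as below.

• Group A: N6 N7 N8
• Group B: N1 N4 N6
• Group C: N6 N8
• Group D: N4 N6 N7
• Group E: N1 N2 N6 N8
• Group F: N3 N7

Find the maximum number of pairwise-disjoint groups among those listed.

B, F are pairwise disjoint (B={N1,N4,N6}; F={N3,N7}).
Every remaining group overlaps one of these, and no 3 of the listed groups are pairwise disjoint, so 2 is the maximum.

2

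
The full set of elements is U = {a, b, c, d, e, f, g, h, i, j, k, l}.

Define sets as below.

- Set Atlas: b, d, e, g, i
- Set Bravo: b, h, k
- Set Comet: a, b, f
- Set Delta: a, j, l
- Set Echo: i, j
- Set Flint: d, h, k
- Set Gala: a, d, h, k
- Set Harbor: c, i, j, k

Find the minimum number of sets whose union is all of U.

5

Take {Atlas, Bravo, Comet, Delta, Harbor}. Their union is {a, b, c, d, e, f, g, h, i, j, k, l}, which is all 12 elements.
No 4 of the 8 sets cover everything (all 70 combinations miss at least one element), so 5 is optimal.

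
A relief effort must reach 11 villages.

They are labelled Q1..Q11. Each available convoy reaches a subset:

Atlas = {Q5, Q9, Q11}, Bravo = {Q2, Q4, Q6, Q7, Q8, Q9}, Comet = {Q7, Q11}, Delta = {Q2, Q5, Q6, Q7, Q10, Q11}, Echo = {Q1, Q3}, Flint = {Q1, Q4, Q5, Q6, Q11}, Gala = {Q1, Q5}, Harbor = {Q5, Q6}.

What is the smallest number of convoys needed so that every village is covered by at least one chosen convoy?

Take {Bravo, Delta, Echo}. Their union is {Q1, Q2, Q3, Q4, Q5, Q6, Q7, Q8, Q9, Q10, Q11}, which is all 11 villages.
Only Echo contains Q3, so Echo is forced; the remaining 9 villages need at least 2 more convoys (each remaining convoy adds at most 6) — so at least 3 convoys are needed, and 3 is optimal.

3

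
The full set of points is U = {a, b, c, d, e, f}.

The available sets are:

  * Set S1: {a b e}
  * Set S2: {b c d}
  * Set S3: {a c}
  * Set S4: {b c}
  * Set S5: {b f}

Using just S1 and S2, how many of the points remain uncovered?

1

Union of S1, S2 = {a, b, c, d, e}.
Not covered: f — 1 point.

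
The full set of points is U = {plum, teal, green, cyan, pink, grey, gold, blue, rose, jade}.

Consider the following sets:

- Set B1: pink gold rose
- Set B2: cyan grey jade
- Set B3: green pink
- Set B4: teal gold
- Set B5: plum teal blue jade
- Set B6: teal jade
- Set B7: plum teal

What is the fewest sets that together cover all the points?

4

B1, B2, B3, and B5 cover everything between them: the union {plum, teal, green, cyan, pink, grey, gold, blue, rose, jade} is all of U.
Only B2 contains cyan, so B2 is forced; the remaining 7 points need at least 3 more sets (each remaining set adds at most 3) — so at least 4 sets are needed, and 4 is optimal.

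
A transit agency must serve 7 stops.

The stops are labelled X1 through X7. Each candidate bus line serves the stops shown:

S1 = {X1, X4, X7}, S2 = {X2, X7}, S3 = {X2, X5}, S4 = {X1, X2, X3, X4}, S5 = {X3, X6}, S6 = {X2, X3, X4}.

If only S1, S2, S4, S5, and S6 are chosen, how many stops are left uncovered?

1

Union of S1, S2, S4, S5, S6 = {X1, X2, X3, X4, X6, X7}.
Not covered: X5 — 1 stop.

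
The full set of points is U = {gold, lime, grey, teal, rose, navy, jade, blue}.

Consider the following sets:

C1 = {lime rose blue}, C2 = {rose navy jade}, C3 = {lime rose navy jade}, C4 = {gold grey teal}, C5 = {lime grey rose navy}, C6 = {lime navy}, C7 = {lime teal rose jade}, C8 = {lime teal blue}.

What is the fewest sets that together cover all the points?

3

Take {C1, C3, C4}. Their union is {gold, lime, grey, teal, rose, navy, jade, blue}, which is all 8 points.
Only C4 contains gold, so C4 is forced; the remaining 5 points need at least 2 more sets (each remaining set adds at most 4) — so at least 3 sets are needed, and 3 is optimal.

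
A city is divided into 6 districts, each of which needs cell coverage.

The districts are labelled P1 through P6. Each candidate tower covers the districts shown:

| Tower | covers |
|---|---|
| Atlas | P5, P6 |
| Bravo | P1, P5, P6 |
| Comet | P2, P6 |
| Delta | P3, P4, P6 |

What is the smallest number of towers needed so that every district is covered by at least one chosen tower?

Take {Bravo, Comet, Delta}. Their union is {P1, P2, P3, P4, P5, P6}, which is all 6 districts.
Only Bravo contains P1, so Bravo is forced; the remaining 3 districts need at least 2 more towers (each remaining tower adds at most 2) — so at least 3 towers are needed, and 3 is optimal.

3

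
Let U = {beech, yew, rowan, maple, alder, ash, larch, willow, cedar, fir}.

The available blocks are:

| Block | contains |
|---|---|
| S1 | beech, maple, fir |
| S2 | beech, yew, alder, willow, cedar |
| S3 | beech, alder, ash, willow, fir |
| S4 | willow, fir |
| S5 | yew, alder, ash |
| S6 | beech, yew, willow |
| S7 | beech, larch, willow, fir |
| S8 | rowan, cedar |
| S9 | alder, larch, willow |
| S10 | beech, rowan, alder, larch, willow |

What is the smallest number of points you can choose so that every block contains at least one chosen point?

4

The 4 points {yew, larch, cedar, fir} hit every block.
No choice of 3 points meets every block, so 4 is the minimum.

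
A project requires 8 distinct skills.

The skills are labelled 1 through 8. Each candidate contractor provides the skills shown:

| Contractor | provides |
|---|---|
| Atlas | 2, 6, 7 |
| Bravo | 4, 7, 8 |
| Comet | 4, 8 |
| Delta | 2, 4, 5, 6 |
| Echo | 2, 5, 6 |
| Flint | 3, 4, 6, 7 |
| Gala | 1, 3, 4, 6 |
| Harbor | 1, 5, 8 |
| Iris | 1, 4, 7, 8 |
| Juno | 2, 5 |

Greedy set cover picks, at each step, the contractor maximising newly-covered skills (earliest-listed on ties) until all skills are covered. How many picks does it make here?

3

Greedy: pick Delta (covers 4 new) → pick Iris (covers 3 new) → pick Flint (covers 1 new). Total picks: 3.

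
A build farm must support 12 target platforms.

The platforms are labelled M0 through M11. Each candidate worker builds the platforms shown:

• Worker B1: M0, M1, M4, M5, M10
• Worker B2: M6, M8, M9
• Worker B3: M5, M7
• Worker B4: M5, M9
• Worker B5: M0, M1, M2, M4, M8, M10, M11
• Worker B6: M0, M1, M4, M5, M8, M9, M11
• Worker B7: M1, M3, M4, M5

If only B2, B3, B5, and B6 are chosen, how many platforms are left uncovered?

1

Union of B2, B3, B5, B6 = {M0, M1, M2, M4, M5, M6, M7, M8, M9, M10, M11}.
Not covered: M3 — 1 platform.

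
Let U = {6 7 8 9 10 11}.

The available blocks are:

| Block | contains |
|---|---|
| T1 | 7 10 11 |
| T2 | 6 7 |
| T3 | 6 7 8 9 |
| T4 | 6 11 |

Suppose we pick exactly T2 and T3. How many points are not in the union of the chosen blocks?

2

Union of T2, T3 = {6, 7, 8, 9}.
Not covered: 10, 11 — 2 points.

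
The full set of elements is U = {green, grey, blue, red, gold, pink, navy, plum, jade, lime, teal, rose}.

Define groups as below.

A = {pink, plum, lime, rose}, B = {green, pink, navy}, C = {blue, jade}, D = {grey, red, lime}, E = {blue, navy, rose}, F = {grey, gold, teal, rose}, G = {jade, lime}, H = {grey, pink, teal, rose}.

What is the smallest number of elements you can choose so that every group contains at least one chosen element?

T = {grey, navy, jade, rose} meets every group (each contains at least one member of T), and |T| = 4.
No choice of 3 elements meets every group, so 4 is the minimum.

4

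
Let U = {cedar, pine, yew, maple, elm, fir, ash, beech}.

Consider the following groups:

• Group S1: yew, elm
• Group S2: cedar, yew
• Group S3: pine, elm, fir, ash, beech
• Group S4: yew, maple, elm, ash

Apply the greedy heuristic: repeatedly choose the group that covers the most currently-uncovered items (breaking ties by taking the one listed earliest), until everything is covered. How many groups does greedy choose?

Greedy: pick S3 (covers 5 new) → pick S2 (covers 2 new) → pick S4 (covers 1 new). Total picks: 3.

3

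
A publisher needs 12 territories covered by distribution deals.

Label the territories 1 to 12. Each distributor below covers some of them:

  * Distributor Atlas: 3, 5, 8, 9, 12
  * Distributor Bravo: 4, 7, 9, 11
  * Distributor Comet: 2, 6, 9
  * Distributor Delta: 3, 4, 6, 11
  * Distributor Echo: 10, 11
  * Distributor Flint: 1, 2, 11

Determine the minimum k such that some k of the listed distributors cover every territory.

Take {Atlas, Bravo, Delta, Echo, Flint}. Their union is {1, 2, 3, 4, 5, 6, 7, 8, 9, 10, 11, 12}, which is all 12 territories.
No 4 of the 6 distributors cover everything (all 15 combinations miss at least one territory), so 5 is optimal.

5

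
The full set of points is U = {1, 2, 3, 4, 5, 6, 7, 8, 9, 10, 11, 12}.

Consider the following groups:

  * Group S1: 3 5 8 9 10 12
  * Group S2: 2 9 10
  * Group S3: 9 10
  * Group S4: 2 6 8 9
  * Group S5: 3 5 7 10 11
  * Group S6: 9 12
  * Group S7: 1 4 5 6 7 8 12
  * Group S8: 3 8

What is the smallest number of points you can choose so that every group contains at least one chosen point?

The 3 points {3, 5, 9} hit every group.
No choice of 2 points meets every group, so 3 is the minimum.

3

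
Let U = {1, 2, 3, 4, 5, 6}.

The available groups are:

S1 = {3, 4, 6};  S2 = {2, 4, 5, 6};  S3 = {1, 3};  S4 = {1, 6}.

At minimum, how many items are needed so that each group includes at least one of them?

The 2 items {1, 6} hit every group.
The groups S2, S3 are pairwise disjoint, so any hitting set needs a separate item for each — at least 2. Hence 2 is optimal.

2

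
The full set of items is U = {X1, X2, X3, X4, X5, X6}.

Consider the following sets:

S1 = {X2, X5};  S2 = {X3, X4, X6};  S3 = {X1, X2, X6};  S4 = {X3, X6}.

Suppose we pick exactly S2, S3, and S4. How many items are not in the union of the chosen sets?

1

Union of S2, S3, S4 = {X1, X2, X3, X4, X6}.
Not covered: X5 — 1 item.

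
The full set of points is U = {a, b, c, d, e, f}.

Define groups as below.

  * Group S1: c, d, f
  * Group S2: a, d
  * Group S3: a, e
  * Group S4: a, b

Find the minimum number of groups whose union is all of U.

3

S1 and S3 and S4 together: S1 ∪ S3 ∪ S4 = {a, b, c, d, e, f} — every point is covered.
Only S4 contains b, so S4 is forced; the remaining 4 points need at least 2 more groups (each remaining group adds at most 3) — so at least 3 groups are needed, and 3 is optimal.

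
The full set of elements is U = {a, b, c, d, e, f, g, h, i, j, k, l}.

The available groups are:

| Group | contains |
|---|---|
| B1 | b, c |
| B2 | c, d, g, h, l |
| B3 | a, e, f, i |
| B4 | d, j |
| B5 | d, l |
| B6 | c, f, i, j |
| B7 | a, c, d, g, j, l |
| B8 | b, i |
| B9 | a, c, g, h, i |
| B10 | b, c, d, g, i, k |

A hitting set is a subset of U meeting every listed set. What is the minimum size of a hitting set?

The 3 elements {b, d, i} hit every group.
The groups B1, B3, B4 are pairwise disjoint, so any hitting set needs a separate element for each — at least 3. Hence 3 is optimal.

3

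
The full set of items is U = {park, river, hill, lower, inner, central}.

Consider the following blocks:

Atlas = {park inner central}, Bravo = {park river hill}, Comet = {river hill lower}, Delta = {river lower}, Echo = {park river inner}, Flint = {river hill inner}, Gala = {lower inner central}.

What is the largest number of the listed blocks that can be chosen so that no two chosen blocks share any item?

2

Atlas, Delta are pairwise disjoint (Atlas={park,inner,central}; Delta={river,lower}).
Every remaining block overlaps one of these, and no 3 of the listed blocks are pairwise disjoint, so 2 is the maximum.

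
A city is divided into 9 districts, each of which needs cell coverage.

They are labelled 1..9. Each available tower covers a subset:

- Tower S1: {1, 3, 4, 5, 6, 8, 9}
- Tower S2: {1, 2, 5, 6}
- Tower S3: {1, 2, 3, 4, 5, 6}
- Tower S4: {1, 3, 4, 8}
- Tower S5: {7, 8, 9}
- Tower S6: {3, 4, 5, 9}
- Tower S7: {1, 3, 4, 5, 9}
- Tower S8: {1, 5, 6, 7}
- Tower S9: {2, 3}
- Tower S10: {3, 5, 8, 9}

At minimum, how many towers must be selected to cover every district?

2

S3 and S5 together: S3 ∪ S5 = {1, 2, 3, 4, 5, 6, 7, 8, 9} — every district is covered.
No single tower has all 9 districts (the largest, S1, has 7), so 2 is optimal.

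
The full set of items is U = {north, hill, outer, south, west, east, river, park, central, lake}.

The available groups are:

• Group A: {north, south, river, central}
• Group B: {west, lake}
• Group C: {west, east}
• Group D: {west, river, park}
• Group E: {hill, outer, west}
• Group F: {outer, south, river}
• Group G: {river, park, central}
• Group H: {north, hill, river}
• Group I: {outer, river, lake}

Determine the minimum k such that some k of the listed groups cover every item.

A, C, D, E, and I cover everything between them: the union {north, hill, outer, south, west, east, river, park, central, lake} is all of U.
No 4 of the 9 groups cover everything (all 126 combinations miss at least one item), so 5 is optimal.

5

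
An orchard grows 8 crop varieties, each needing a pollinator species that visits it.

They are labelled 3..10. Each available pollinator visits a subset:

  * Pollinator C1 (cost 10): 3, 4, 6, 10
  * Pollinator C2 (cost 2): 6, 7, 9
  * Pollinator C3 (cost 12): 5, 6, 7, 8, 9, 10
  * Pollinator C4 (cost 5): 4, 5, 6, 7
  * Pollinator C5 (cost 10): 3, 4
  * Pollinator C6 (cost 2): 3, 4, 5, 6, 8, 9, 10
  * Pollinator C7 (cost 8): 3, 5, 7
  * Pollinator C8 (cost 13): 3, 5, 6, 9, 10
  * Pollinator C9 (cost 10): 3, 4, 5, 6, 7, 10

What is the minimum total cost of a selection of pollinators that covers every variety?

4

C2, C6 together cover every variety (C2 ∪ C6 = {3, 4, 5, 6, 7, 8, 9, 10}); total cost 2 + 2 = 4.
No covering selection has total cost below 4.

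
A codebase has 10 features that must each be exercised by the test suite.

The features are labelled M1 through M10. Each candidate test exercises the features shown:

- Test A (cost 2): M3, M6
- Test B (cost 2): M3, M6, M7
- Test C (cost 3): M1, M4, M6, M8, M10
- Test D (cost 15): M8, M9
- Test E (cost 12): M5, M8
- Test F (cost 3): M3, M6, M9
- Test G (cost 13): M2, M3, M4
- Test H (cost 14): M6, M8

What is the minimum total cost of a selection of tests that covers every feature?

B, C, E, F, G together cover every feature (B ∪ C ∪ E ∪ F ∪ G = {M1, M2, M3, M4, M5, M6, M7, M8, M9, M10}); total cost 2 + 3 + 12 + 3 + 13 = 33.
No covering selection has total cost below 33.

33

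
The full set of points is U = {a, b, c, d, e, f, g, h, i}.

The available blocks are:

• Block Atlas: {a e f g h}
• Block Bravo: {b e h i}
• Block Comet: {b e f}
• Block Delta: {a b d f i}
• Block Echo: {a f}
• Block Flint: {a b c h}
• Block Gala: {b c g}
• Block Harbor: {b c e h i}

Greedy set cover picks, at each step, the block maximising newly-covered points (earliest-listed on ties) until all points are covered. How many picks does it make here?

3

Greedy: pick Atlas (covers 5 new) → pick Delta (covers 3 new) → pick Flint (covers 1 new). Total picks: 3.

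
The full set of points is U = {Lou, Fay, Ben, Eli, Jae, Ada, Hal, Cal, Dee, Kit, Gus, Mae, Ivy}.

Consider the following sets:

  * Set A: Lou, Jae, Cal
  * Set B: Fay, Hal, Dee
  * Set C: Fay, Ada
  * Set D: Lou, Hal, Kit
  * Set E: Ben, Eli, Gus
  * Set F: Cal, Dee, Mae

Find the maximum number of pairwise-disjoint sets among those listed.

4

C, D, E, F are pairwise disjoint (C={Fay,Ada}; D={Lou,Hal,Kit}; E={Ben,Eli,Gus}; F={Cal,Dee,Mae}).
Every remaining set overlaps one of these, and no 5 of the listed sets are pairwise disjoint, so 4 is the maximum.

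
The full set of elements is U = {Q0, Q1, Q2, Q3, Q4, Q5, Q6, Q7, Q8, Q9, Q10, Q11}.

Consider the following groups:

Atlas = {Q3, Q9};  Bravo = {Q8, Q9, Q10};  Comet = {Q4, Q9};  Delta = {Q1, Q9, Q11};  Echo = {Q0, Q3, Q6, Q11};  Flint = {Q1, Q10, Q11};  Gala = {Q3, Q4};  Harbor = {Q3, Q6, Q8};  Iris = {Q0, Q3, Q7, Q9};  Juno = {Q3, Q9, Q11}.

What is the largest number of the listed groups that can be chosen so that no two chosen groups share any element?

Comet, Flint, Harbor are pairwise disjoint (Comet={Q4,Q9}; Flint={Q1,Q10,Q11}; Harbor={Q3,Q6,Q8}).
Every remaining group overlaps one of these, and no 4 of the listed groups are pairwise disjoint, so 3 is the maximum.

3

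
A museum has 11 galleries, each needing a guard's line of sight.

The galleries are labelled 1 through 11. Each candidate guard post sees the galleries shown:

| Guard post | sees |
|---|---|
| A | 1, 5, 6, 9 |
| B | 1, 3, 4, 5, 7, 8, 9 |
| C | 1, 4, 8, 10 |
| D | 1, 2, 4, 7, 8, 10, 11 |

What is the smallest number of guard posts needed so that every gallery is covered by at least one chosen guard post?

A and B and D together: A ∪ B ∪ D = {1, 2, 3, 4, 5, 6, 7, 8, 9, 10, 11} — every gallery is covered.
Only D contains 2, so D is forced; the remaining 4 galleries need at least 2 more guard posts (each remaining guard post adds at most 3) — so at least 3 guard posts are needed, and 3 is optimal.

3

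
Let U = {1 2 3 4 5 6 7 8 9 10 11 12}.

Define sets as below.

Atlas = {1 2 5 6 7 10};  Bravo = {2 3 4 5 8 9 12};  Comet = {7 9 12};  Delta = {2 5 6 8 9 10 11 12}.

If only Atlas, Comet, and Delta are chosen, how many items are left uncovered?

2

Union of Atlas, Comet, Delta = {1, 2, 5, 6, 7, 8, 9, 10, 11, 12}.
Not covered: 3, 4 — 2 items.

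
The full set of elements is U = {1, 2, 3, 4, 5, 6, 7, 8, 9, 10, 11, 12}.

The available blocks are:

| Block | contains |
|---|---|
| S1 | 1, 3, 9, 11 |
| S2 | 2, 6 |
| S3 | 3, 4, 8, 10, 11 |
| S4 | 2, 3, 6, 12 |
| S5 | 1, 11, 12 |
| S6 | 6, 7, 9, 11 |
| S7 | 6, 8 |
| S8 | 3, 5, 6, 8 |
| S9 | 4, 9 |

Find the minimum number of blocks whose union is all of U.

5

S2, S3, S5, S6, and S8 cover everything between them: the union {1, 2, 3, 4, 5, 6, 7, 8, 9, 10, 11, 12} is all of U.
No 4 of the 9 blocks cover everything (all 126 combinations miss at least one element), so 5 is optimal.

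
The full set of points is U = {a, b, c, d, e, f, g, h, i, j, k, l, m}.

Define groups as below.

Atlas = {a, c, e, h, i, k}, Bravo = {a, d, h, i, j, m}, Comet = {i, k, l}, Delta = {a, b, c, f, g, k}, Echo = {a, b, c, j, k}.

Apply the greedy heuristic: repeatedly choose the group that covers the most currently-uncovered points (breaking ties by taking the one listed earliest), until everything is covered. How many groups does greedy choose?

4

Greedy: pick Atlas (covers 6 new) → pick Bravo (covers 3 new) → pick Delta (covers 3 new) → pick Comet (covers 1 new). Total picks: 4.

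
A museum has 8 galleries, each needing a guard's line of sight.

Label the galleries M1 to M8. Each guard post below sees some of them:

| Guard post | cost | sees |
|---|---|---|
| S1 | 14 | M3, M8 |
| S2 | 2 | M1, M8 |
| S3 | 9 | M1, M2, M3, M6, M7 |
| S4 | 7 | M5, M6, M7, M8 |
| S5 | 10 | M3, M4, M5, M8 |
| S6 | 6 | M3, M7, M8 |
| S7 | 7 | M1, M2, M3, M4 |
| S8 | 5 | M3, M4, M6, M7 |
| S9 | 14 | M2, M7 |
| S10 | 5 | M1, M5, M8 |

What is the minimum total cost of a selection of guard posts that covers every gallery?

14

S4, S7 together cover every gallery (S4 ∪ S7 = {M1, M2, M3, M4, M5, M6, M7, M8}); total cost 7 + 7 = 14.
The greedy pick S2, S8, S10, S7 costs 19; no covering selection beats 14.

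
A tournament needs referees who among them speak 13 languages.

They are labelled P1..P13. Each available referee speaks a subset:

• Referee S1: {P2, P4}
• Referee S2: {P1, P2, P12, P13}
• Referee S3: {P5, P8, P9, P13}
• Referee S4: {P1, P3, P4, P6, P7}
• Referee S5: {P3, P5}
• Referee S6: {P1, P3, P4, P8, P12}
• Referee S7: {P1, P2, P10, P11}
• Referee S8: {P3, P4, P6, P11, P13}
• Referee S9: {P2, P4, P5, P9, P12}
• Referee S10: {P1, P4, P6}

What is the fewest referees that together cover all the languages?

S3 and S4 and S7 and S9 together: S3 ∪ S4 ∪ S7 ∪ S9 = {P1, P2, P3, P4, P5, P6, P7, P8, P9, P10, P11, P12, P13} — every language is covered.
Only S7 contains P10, so S7 is forced; the remaining 9 languages need at least 3 more referees (each remaining referee adds at most 4) — so at least 4 referees are needed, and 4 is optimal.

4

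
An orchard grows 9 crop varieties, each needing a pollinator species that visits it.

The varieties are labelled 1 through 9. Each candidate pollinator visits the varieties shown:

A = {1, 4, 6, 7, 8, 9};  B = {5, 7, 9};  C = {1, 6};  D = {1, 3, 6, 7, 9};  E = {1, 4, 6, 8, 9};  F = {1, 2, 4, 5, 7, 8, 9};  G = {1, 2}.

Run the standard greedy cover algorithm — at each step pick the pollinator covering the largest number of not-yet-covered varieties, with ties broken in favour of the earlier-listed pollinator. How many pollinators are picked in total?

Greedy: pick F (covers 7 new) → pick D (covers 2 new). Total picks: 2.

2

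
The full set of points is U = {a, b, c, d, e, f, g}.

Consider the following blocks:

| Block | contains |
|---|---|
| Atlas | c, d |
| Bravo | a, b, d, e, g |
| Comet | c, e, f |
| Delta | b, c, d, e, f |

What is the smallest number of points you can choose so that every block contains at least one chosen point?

H = {c, d} meets every block (each contains at least one member of H), and |H| = 2.
No single point lies in every block, so at least 2 are needed and 2 is optimal.

2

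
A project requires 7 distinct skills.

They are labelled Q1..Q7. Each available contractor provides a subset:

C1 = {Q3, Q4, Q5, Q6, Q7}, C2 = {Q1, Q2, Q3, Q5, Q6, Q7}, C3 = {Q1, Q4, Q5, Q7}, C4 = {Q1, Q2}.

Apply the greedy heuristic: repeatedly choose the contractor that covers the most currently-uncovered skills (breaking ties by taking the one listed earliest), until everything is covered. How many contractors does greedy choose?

Greedy: pick C2 (covers 6 new) → pick C1 (covers 1 new). Total picks: 2.

2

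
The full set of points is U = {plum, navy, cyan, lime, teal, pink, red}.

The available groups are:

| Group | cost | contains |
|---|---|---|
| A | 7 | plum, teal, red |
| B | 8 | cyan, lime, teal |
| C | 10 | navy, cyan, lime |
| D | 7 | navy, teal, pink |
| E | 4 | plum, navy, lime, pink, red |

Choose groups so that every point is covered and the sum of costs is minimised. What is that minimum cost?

12

B, E together cover every point (B ∪ E = {plum, navy, cyan, lime, teal, pink, red}); total cost 8 + 4 = 12.
No covering selection has total cost below 12.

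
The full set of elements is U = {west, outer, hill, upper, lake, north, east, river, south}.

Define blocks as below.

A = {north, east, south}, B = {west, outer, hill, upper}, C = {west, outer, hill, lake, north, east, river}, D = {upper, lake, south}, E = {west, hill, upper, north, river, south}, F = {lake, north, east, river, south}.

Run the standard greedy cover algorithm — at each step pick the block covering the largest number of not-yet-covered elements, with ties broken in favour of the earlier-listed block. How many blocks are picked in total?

2

Greedy: pick C (covers 7 new) → pick D (covers 2 new). Total picks: 2.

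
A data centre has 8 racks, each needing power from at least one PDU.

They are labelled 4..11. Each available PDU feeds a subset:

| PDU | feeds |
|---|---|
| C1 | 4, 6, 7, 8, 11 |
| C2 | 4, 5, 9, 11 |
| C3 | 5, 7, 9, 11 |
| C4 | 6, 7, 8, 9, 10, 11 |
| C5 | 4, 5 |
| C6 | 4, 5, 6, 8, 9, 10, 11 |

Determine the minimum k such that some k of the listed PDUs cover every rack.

2

Take {C4, C6}. Their union is {4, 5, 6, 7, 8, 9, 10, 11}, which is all 8 racks.
No single PDU has all 8 racks (the largest, C6, has 7), so 2 is optimal.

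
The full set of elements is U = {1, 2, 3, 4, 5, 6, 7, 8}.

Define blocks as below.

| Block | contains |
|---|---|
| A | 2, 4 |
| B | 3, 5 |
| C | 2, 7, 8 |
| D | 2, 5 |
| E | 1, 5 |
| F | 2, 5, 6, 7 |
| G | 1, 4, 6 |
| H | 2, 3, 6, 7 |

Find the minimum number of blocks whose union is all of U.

Take {B, C, G}. Their union is {1, 2, 3, 4, 5, 6, 7, 8}, which is all 8 elements.
Only C contains 8, so C is forced; the remaining 5 elements need at least 2 more blocks (each remaining block adds at most 3) — so at least 3 blocks are needed, and 3 is optimal.

3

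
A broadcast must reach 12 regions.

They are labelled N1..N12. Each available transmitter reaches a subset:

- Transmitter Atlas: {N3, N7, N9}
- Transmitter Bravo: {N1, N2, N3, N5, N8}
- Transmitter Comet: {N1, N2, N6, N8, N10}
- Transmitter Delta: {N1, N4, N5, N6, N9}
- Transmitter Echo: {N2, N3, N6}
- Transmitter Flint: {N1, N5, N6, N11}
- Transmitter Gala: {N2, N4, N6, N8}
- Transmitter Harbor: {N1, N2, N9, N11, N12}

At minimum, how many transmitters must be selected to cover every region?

4

Atlas and Comet and Delta and Harbor together: Atlas ∪ Comet ∪ Delta ∪ Harbor = {N1, N2, N3, N4, N5, N6, N7, N8, N9, N10, N11, N12} — every region is covered.
Only Comet contains N10, so Comet is forced; the remaining 7 regions need at least 3 more transmitters (each remaining transmitter adds at most 3) — so at least 4 transmitters are needed, and 4 is optimal.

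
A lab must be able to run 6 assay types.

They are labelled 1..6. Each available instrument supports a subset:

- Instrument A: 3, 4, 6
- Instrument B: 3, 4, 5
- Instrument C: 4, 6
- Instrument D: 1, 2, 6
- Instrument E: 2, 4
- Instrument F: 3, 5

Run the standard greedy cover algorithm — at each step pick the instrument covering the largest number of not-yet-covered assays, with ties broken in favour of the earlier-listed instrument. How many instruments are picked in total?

Greedy: pick A (covers 3 new) → pick D (covers 2 new) → pick B (covers 1 new). Total picks: 3.
(The true minimum cover uses only 2 instruments, so greedy is not optimal here.)

3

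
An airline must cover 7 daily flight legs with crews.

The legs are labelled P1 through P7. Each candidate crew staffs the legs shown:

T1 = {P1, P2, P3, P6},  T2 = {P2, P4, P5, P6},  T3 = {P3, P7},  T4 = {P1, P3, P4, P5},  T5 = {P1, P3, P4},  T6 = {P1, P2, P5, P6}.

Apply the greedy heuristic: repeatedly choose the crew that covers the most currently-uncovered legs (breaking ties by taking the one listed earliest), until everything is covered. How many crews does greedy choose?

Greedy: pick T1 (covers 4 new) → pick T2 (covers 2 new) → pick T3 (covers 1 new). Total picks: 3.

3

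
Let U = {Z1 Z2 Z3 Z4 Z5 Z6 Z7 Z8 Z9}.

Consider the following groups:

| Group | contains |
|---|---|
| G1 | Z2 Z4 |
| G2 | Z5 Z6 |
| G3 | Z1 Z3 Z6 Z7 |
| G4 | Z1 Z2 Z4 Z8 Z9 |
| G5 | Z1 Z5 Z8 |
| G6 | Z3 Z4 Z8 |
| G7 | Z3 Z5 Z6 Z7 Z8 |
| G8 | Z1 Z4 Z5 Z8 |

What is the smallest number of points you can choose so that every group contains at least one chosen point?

3

The 3 points {Z2, Z3, Z5} hit every group.
No choice of 2 points meets every group, so 3 is the minimum.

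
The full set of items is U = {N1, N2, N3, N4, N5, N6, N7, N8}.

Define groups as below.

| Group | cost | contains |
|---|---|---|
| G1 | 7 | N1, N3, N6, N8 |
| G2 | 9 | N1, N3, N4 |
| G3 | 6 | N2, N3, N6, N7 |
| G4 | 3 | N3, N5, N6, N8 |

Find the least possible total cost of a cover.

18

G2, G3, G4 together cover every item (G2 ∪ G3 ∪ G4 = {N1, N2, N3, N4, N5, N6, N7, N8}); total cost 9 + 6 + 3 = 18.
No covering selection has total cost below 18.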